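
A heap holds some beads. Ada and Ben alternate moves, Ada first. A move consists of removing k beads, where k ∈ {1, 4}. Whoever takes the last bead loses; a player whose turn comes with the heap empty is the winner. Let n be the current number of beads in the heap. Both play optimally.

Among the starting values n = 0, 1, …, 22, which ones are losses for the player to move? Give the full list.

Label each position W (a win for the player to move) or L (a loss). A position with no legal move is W; any other position is W exactly when some move reaches an L, and L when every move reaches a W.
n=0: no move; the opponent has just taken the last bead and therefore loses → W
n=1: →0(W) only, which is W, so L
n=2: →1(L), so W
n=3: →2(W) only, which is W, so L
n=4: →3(L), so W
n=5: →1(L), so W
n=6: →5(W), 2(W) — all W, so L
n=7: →6(L), so W
n=8: →7(W), 4(W) — all W, so L
n=9: →8(L), so W
n=10: →6(L), so W
n=11: →10(W), 7(W) — all W, so L
n=12: →11(L), so W
n=13: →12(W), 9(W) — all W, so L
n=14: →13(L), so W
n=15: →11(L), so W
n=16: →15(W), 12(W) — all W, so L
n=17: →16(L), so W
n=18: →17(W), 14(W) — all W, so L
n=19: →18(L), so W
n=20: →16(L), so W
n=21: →20(W), 17(W) — all W, so L
n=22: →21(L), so W
Reading off the rows marked L gives the requested list; there are 9 such values of n.

1, 3, 6, 8, 11, 13, 16, 18, 21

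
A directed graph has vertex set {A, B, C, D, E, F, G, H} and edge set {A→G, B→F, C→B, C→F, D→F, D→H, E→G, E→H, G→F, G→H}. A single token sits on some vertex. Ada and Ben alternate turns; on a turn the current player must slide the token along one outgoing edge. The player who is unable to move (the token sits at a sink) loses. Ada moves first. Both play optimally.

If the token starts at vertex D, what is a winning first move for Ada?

Move to F.

Use the standard recursion: the mover loses at a terminal position; elsewhere, the mover wins exactly when some move hands the opponent an L position.
Every edge goes from a vertex to one that appears earlier in the order H, F, D, G, A, B, E, C, so processing vertices in that order labels each vertex after all of its successors.
H: no outgoing edge → L
F: no outgoing edge → L
D: can move to F, which is L ⇒ W
G: can move to F, which is L ⇒ W
A: the only move is to G(W), a W ⇒ L
B: can move to F, which is L ⇒ W
E: can move to H, which is L ⇒ W
C: can move to F, which is L ⇒ W
From D, the L positions reachable in one move are: F, H. Any move reaching one of these is winning.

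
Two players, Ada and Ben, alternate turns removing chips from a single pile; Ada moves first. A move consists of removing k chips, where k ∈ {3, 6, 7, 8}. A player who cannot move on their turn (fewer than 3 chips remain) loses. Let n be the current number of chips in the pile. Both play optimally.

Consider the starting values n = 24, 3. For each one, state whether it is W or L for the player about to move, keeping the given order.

Label each position W (a win for the player to move) or L (a loss). A position with no legal move is L; any other position is W exactly when some move reaches an L, and L when every move reaches a W.
n=0: no move → L
n=1: no move → L
n=2: no move → L
n=3: can move to 0, which is L ⇒ W
n=4: can move to 1, which is L ⇒ W
n=5: can move to 2, which is L ⇒ W
n=6: can move to 0, which is L ⇒ W
n=7: can move to 1, which is L ⇒ W
n=8: can move to 2, which is L ⇒ W
n=9: can move to 2, which is L ⇒ W
n=10: can move to 2, which is L ⇒ W
n=11: moves to 8(W), 5(W), 4(W), 3(W); every one is W ⇒ L
n=12: moves to 9(W), 6(W), 5(W), 4(W); every one is W ⇒ L
n=13: moves to 10(W), 7(W), 6(W), 5(W); every one is W ⇒ L
n=14: can move to 11, which is L ⇒ W
n=15: can move to 12, which is L ⇒ W
n=16: can move to 13, which is L ⇒ W
n=17: can move to 11, which is L ⇒ W
n=18: can move to 12, which is L ⇒ W
n=19: can move to 13, which is L ⇒ W
n=20: can move to 13, which is L ⇒ W
n=21: can move to 13, which is L ⇒ W
n=22: moves to 19(W), 16(W), 15(W), 14(W); every one is W ⇒ L
n=23: moves to 20(W), 17(W), 16(W), 15(W); every one is W ⇒ L
n=24: moves to 21(W), 18(W), 17(W), 16(W); every one is W ⇒ L

24: L, 3: W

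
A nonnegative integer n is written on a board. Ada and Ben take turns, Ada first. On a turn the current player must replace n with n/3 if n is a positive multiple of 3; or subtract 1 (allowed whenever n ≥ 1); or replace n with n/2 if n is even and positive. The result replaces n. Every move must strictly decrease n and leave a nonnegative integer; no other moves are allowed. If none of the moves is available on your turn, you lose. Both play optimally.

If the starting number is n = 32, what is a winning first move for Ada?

Label each position W (a win for the player to move) or L (a loss). A position with no legal move is L; any other position is W exactly when some move reaches an L, and L when every move reaches a W.
n=0: no move → L
n=1: →0(L), so W
n=2: →1(W) only, which is W, so L
n=3: →2(L), so W
n=4: →2(L), so W
n=5: →4(W) only, which is W, so L
n=6: →2(L), so W
n=7: →6(W) only, which is W, so L
n=8: →7(L), so W
n=9: →3(W), 8(W) — all W, so L
n=10: →5(L), so W
n=11: →10(W) only, which is W, so L
n=12: →11(L), so W
n=13: →12(W) only, which is W, so L
n=14: →7(L), so W
n=15: →5(L), so W
n=16: →8(W), 15(W) — all W, so L
n=17: →16(L), so W
n=18: →9(L), so W
n=19: →18(W) only, which is W, so L
n=20: →19(L), so W
n=21: →7(L), so W
n=22: →11(L), so W
n=23: →22(W) only, which is W, so L
n=24: →23(L), so W
n=25: →24(W) only, which is W, so L
n=26: →13(L), so W
n=27: →9(L), so W
n=28: →14(W), 27(W) — all W, so L
n=29: →28(L), so W
n=30: →10(W), 15(W), 29(W) — all W, so L
n=31: →30(L), so W
n=32: →16(L), so W
From 32, the L positions reachable in one move are: 16.

Move to 16.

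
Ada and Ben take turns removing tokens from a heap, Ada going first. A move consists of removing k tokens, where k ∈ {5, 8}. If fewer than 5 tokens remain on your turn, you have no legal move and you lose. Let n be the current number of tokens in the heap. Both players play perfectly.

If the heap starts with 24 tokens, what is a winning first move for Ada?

Positions with no move are L. A position that does have a move is losing for the player to move precisely when every available move leads to a winning position for the opponent. Fill in the labels:
n=0: no move → L
n=1: no move → L
n=2: no move → L
n=3: no move → L
n=4: no move → L
n=5: can move to 0, which is L ⇒ W
n=6: can move to 1, which is L ⇒ W
n=7: can move to 2, which is L ⇒ W
n=8: can move to 3, which is L ⇒ W
n=9: can move to 4, which is L ⇒ W
n=10: can move to 2, which is L ⇒ W
n=11: can move to 3, which is L ⇒ W
n=12: can move to 4, which is L ⇒ W
n=13: moves to 8(W), 5(W); every one is W ⇒ L
n=14: moves to 9(W), 6(W); every one is W ⇒ L
n=15: moves to 10(W), 7(W); every one is W ⇒ L
n=16: moves to 11(W), 8(W); every one is W ⇒ L
n=17: moves to 12(W), 9(W); every one is W ⇒ L
n=18: can move to 13, which is L ⇒ W
n=19: can move to 14, which is L ⇒ W
n=20: can move to 15, which is L ⇒ W
n=21: can move to 16, which is L ⇒ W
n=22: can move to 17, which is L ⇒ W
n=23: can move to 15, which is L ⇒ W
n=24: can move to 16, which is L ⇒ W
From 24, the L positions reachable in one move are: 16.

Remove 8, leaving 16.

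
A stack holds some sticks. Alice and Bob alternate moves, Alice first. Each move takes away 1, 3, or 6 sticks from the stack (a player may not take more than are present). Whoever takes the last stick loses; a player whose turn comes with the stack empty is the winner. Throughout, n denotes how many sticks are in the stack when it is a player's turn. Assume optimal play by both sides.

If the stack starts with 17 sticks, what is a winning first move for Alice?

Remove 3, leaving 14.

Positions with no move are W. A position that does have a move is losing for the player to move precisely when every available move leads to a winning position for the opponent. Fill in the labels:
n=0: no move; the opponent has just taken the last stick and therefore loses → W
n=1: L (sole option 0(W) is W)
n=2: W (go to 1, an L position)
n=3: L (options 2(W), 0(W) are all W)
n=4: W (go to 3, an L position)
n=5: L (options 4(W), 2(W) are all W)
n=6: W (go to 5, an L position)
n=7: W (go to 1, an L position)
n=8: W (go to 5, an L position)
n=9: W (go to 3, an L position)
n=10: L (options 9(W), 7(W), 4(W) are all W)
n=11: W (go to 10, an L position)
n=12: L (options 11(W), 9(W), 6(W) are all W)
n=13: W (go to 12, an L position)
n=14: L (options 13(W), 11(W), 8(W) are all W)
n=15: W (go to 14, an L position)
n=16: W (go to 10, an L position)
n=17: W (go to 14, an L position)
From 17, the L positions reachable in one move are: 14.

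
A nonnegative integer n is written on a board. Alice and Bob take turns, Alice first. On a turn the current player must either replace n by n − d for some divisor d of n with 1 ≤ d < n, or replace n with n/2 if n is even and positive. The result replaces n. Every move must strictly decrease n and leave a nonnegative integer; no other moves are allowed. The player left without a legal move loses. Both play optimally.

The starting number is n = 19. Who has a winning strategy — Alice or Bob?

Bob wins.

Label each position W (a win for the player to move) or L (a loss). A position with no legal move is L; any other position is W exactly when some move reaches an L, and L when every move reaches a W.
n=0: no move → L
n=1: no move → L
n=2: W (go to 1, an L position)
n=3: L (sole option 2(W) is W)
n=4: W (go to 3, an L position)
n=5: L (sole option 4(W) is W)
n=6: W (go to 3, an L position)
n=7: L (sole option 6(W) is W)
n=8: W (go to 7, an L position)
n=9: L (options 6(W), 8(W) are all W)
n=10: W (go to 5, an L position)
n=11: L (sole option 10(W) is W)
n=12: W (go to 9, an L position)
n=13: L (sole option 12(W) is W)
n=14: W (go to 7, an L position)
n=15: L (options 10(W), 12(W), 14(W) are all W)
n=16: W (go to 15, an L position)
n=17: L (sole option 16(W) is W)
n=18: W (go to 9, an L position)
n=19: L (sole option 18(W) is W)
The starting position 19 is L: whatever Alice does, the opponent receives a W position.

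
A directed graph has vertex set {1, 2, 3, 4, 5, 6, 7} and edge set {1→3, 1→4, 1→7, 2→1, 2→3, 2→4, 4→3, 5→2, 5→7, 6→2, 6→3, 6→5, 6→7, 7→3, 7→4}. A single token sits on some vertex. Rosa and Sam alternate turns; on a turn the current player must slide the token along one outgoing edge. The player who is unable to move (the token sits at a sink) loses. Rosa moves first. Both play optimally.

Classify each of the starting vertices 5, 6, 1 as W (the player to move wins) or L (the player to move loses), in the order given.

Compute win/loss labels from the base case upward. A position with no move is L. Any other position is W if it can reach an L in one move, else L.
Every edge goes from a vertex to one that appears earlier in the order 3, 4, 7, 1, 2, 5, 6, so processing vertices in that order labels each vertex after all of its successors.
3: no outgoing edge → L
4: W (go to 3, an L position)
7: W (go to 3, an L position)
1: W (go to 3, an L position)
2: W (go to 3, an L position)
5: L (options 2(W), 7(W) are all W)
6: W (go to 5, an L position)

5: L, 6: W, 1: W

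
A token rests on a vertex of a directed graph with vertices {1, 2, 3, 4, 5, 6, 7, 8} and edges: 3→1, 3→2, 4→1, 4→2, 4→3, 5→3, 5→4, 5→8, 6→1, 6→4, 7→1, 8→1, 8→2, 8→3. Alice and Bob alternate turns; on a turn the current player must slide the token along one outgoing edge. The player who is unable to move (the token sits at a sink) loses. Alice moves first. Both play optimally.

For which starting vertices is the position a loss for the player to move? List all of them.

Build the W/L table. Terminal = L. A non-terminal position is W if it has a move to some L; otherwise it is L.
Every edge goes from a vertex to one that appears earlier in the order 2, 1, 3, 4, 8, 7, 5, 6, so processing vertices in that order labels each vertex after all of its successors.
2: no outgoing edge → L
1: no outgoing edge → L
3: →1(L), so W
4: →1(L), so W
8: →1(L), so W
7: →1(L), so W
5: →8(W), 4(W), 3(W) — all W, so L
6: →1(L), so W
Reading off the rows marked L gives the requested list; there are 3 such vertices.

1, 2, 5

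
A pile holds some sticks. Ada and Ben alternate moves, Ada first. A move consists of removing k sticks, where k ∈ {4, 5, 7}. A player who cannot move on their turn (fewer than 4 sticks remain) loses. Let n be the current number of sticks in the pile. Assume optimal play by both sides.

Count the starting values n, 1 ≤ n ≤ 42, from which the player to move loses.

15

Use the standard recursion: the mover loses at a terminal position; elsewhere, the mover wins exactly when some move hands the opponent an L position.
n=0: no move → L
n=1: no move → L
n=2: no move → L
n=3: no move → L
n=4: can move to 0, which is L ⇒ W
n=5: can move to 1, which is L ⇒ W
n=6: can move to 2, which is L ⇒ W
n=7: can move to 3, which is L ⇒ W
n=8: can move to 3, which is L ⇒ W
n=9: can move to 2, which is L ⇒ W
n=10: can move to 3, which is L ⇒ W
n=11: moves to 7(W), 6(W), 4(W); every one is W ⇒ L
n=12: moves to 8(W), 7(W), 5(W); every one is W ⇒ L
n=13: moves to 9(W), 8(W), 6(W); every one is W ⇒ L
n=14: moves to 10(W), 9(W), 7(W); every one is W ⇒ L
n=15: can move to 11, which is L ⇒ W
n=16: can move to 12, which is L ⇒ W
n=17: can move to 13, which is L ⇒ W
n=18: can move to 14, which is L ⇒ W
n=19: can move to 14, which is L ⇒ W
n=20: can move to 13, which is L ⇒ W
n=21: can move to 14, which is L ⇒ W
n=22: moves to 18(W), 17(W), 15(W); every one is W ⇒ L
n=23: moves to 19(W), 18(W), 16(W); every one is W ⇒ L
n=24: moves to 20(W), 19(W), 17(W); every one is W ⇒ L
n=25: moves to 21(W), 20(W), 18(W); every one is W ⇒ L
n=26: can move to 22, which is L ⇒ W
n=27: can move to 23, which is L ⇒ W
n=28: can move to 24, which is L ⇒ W
n=29: can move to 25, which is L ⇒ W
n=30: can move to 25, which is L ⇒ W
n=31: can move to 24, which is L ⇒ W
n=32: can move to 25, which is L ⇒ W
n=33: moves to 29(W), 28(W), 26(W); every one is W ⇒ L
n=34: moves to 30(W), 29(W), 27(W); every one is W ⇒ L
n=35: moves to 31(W), 30(W), 28(W); every one is W ⇒ L
n=36: moves to 32(W), 31(W), 29(W); every one is W ⇒ L
n=37: can move to 33, which is L ⇒ W
n=38: can move to 34, which is L ⇒ W
n=39: can move to 35, which is L ⇒ W
n=40: can move to 36, which is L ⇒ W
n=41: can move to 36, which is L ⇒ W
n=42: can move to 35, which is L ⇒ W
L entries with 1 ≤ n ≤ 42 (n=0 is outside the asked range and is not counted): n = 1, 2, 3, 11, 12, 13, 14, 22, 23, 24, 25, 33, 34, 35, 36; that makes 15.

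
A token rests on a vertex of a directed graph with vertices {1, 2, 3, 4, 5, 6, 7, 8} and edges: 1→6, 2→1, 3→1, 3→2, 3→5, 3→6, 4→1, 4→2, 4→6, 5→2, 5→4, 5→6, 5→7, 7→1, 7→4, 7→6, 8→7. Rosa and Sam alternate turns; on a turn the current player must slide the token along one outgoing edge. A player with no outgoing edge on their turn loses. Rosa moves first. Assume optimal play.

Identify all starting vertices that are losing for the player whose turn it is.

2, 6, 8

Label each position W (a win for the player to move) or L (a loss). A position with no legal move is L; any other position is W exactly when some move reaches an L, and L when every move reaches a W.
Every edge goes from a vertex to one that appears earlier in the order 6, 1, 2, 4, 7, 5, 3, 8, so processing vertices in that order labels each vertex after all of its successors.
6: no outgoing edge → L
1: →6(L), so W
2: →1(W) only, which is W, so L
4: →2(L), so W
7: →6(L), so W
5: →2(L), so W
3: →2(L), so W
8: →7(W) only, which is W, so L
Reading off the rows marked L gives the requested list; there are 3 such vertices.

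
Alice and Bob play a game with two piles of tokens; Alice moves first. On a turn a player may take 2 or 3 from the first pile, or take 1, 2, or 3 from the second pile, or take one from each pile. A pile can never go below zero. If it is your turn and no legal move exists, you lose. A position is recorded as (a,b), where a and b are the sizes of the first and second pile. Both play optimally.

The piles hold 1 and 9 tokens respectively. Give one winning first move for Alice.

Move to (1,8).

Compute win/loss labels from the base case upward. A position with no move is L. Any other position is W if it can reach an L in one move, else L.
No move ever increases a pile, so every position that can arise here has a ≤ 1 and b ≤ 9; it is enough to label the cells with 0 ≤ a ≤ 1 and 0 ≤ b ≤ 9.
Every move lowers a or b (never raises either), so fill the grid row by row in increasing a, and left to right within a row: each cell's successors are then already labelled.
      b=0  b=1  b=2  b=3  b=4  b=5  b=6  b=7  b=8  b=9
a=0:    L    W    W    W    L    W    W    W    L    W
a=1:    L    W    W    W    L    W    W    W    L    W
Cells with no legal move (terminal, hence L): (0,0), (1,0).
The remaining L cells, each justified by listing all of its moves:
(0,4): moves to (0,3)(W), (0,2)(W), (0,1)(W); every one is W ⇒ L
(0,8): moves to (0,7)(W), (0,6)(W), (0,5)(W); every one is W ⇒ L
(1,4): moves to (1,3)(W), (1,2)(W), (1,1)(W), (0,3)(W); every one is W ⇒ L
(1,8): moves to (1,7)(W), (1,6)(W), (1,5)(W), (0,7)(W); every one is W ⇒ L
Every other cell has at least one move into one of the L cells above, so it is W.
From (1,9), the L positions reachable in one move are: (1,8), (0,8). Any move reaching one of these is winning.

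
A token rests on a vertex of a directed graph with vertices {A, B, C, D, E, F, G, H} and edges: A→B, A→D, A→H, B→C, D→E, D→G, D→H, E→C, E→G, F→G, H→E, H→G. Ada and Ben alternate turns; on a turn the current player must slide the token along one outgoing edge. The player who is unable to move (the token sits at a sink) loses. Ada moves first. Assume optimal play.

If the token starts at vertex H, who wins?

Ada wins.

Positions with no move are L. A position that does have a move is losing for the player to move precisely when every available move leads to a winning position for the opponent. Fill in the labels:
Every edge goes from a vertex to one that appears earlier in the order C, G, E, F, H, D, B, A, so processing vertices in that order labels each vertex after all of its successors.
C: no outgoing edge → L
G: no outgoing edge → L
E: can move to G, which is L ⇒ W
F: can move to G, which is L ⇒ W
H: can move to G, which is L ⇒ W
D: can move to G, which is L ⇒ W
B: can move to C, which is L ⇒ W
A: moves to B(W), D(W), H(W); every one is W ⇒ L
From H Ada can move to G, reaching an L position.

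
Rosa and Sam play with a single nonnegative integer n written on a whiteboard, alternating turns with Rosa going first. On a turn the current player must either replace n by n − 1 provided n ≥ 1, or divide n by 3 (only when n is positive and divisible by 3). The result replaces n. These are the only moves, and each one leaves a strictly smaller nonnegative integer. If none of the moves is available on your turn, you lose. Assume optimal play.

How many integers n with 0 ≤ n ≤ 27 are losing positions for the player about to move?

13

Build the W/L table. Terminal = L. A non-terminal position is W if it has a move to some L; otherwise it is L.
n=0: no move → L
n=1: →0(L), so W
n=2: →1(W) only, which is W, so L
n=3: →2(L), so W
n=4: →3(W) only, which is W, so L
n=5: →4(L), so W
n=6: →2(L), so W
n=7: →6(W) only, which is W, so L
n=8: →7(L), so W
n=9: →3(W), 8(W) — all W, so L
n=10: →9(L), so W
n=11: →10(W) only, which is W, so L
n=12: →4(L), so W
n=13: →12(W) only, which is W, so L
n=14: →13(L), so W
n=15: →5(W), 14(W) — all W, so L
n=16: →15(L), so W
n=17: →16(W) only, which is W, so L
n=18: →17(L), so W
n=19: →18(W) only, which is W, so L
n=20: →19(L), so W
n=21: →7(L), so W
n=22: →21(W) only, which is W, so L
n=23: →22(L), so W
n=24: →8(W), 23(W) — all W, so L
n=25: →24(L), so W
n=26: →25(W) only, which is W, so L
n=27: →9(L), so W
L entries with 0 ≤ n ≤ 27: n = 0, 2, 4, 7, 9, 11, 13, 15, 17, 19, 22, 24, 26; that makes 13.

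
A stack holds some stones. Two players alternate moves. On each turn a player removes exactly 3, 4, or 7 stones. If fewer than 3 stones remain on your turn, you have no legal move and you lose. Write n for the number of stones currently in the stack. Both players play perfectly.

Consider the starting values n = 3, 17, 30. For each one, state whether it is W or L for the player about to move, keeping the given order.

3: W, 17: W, 30: L

Compute win/loss labels from the base case upward. A position with no move is L. Any other position is W if it can reach an L in one move, else L.
n=0: no move → L
n=1: no move → L
n=2: no move → L
n=3: W (go to 0, an L position)
n=4: W (go to 1, an L position)
n=5: W (go to 2, an L position)
n=6: W (go to 2, an L position)
n=7: W (go to 0, an L position)
n=8: W (go to 1, an L position)
n=9: W (go to 2, an L position)
n=10: L (options 7(W), 6(W), 3(W) are all W)
n=11: L (options 8(W), 7(W), 4(W) are all W)
n=12: L (options 9(W), 8(W), 5(W) are all W)
n=13: W (go to 10, an L position)
n=14: W (go to 11, an L position)
n=15: W (go to 12, an L position)
n=16: W (go to 12, an L position)
n=17: W (go to 10, an L position)
n=18: W (go to 11, an L position)
n=19: W (go to 12, an L position)
n=20: L (options 17(W), 16(W), 13(W) are all W)
n=21: L (options 18(W), 17(W), 14(W) are all W)
n=22: L (options 19(W), 18(W), 15(W) are all W)
n=23: W (go to 20, an L position)
n=24: W (go to 21, an L position)
n=25: W (go to 22, an L position)
n=26: W (go to 22, an L position)
n=27: W (go to 20, an L position)
n=28: W (go to 21, an L position)
n=29: W (go to 22, an L position)
n=30: L (options 27(W), 26(W), 23(W) are all W)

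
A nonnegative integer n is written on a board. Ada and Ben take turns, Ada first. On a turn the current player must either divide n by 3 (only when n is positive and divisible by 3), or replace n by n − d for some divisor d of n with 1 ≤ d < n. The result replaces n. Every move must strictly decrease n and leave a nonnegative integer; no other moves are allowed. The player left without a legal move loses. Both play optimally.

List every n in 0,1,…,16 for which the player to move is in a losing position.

Work bottom-up. With no move the player to move loses. Otherwise the position is W if at least one move leads to an L position for the opponent, and L if every move leads to a W.
n=0: no move → L
n=1: no move → L
n=2: W (go to 1, an L position)
n=3: W (go to 1, an L position)
n=4: L (options 2(W), 3(W) are all W)
n=5: W (go to 4, an L position)
n=6: W (go to 4, an L position)
n=7: L (sole option 6(W) is W)
n=8: W (go to 4, an L position)
n=9: L (options 3(W), 6(W), 8(W) are all W)
n=10: W (go to 9, an L position)
n=11: L (sole option 10(W) is W)
n=12: W (go to 4, an L position)
n=13: L (sole option 12(W) is W)
n=14: W (go to 7, an L position)
n=15: L (options 5(W), 10(W), 12(W), 14(W) are all W)
n=16: W (go to 15, an L position)
Reading off the rows marked L gives the requested list; there are 8 such values of n.

0, 1, 4, 7, 9, 11, 13, 15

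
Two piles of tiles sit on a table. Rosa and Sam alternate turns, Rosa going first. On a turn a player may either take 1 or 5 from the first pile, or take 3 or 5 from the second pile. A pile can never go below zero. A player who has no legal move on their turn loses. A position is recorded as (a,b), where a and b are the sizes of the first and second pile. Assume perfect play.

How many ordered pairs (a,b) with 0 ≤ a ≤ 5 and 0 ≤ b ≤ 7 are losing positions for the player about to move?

Label each position W (a win for the player to move) or L (a loss). A position with no legal move is L; any other position is W exactly when some move reaches an L, and L when every move reaches a W.
Every move lowers a or b (never raises either), so fill the grid row by row in increasing a, and left to right within a row: each cell's successors are then already labelled.
      b=0  b=1  b=2  b=3  b=4  b=5  b=6  b=7
a=0:    L    L    L    W    W    W    W    W
a=1:    W    W    W    L    L    L    W    W
a=2:    L    L    L    W    W    W    W    W
a=3:    W    W    W    L    L    L    W    W
a=4:    L    L    L    W    W    W    W    W
a=5:    W    W    W    L    L    L    W    W
Cells with no legal move (terminal, hence L): (0,0), (0,1), (0,2).
The remaining L cells, each justified by listing all of its moves:
(1,3): only reaches (0,3)(W), (1,0)(W), all W → L
(1,4): only reaches (0,4)(W), (1,1)(W), all W → L
(1,5): only reaches (0,5)(W), (1,2)(W), (1,0)(W), all W → L
(2,0): only reaches (1,0)(W), which is W → L
(2,1): only reaches (1,1)(W), which is W → L
(2,2): only reaches (1,2)(W), which is W → L
(3,3): only reaches (2,3)(W), (3,0)(W), all W → L
(3,4): only reaches (2,4)(W), (3,1)(W), all W → L
(3,5): only reaches (2,5)(W), (3,2)(W), (3,0)(W), all W → L
(4,0): only reaches (3,0)(W), which is W → L
(4,1): only reaches (3,1)(W), which is W → L
(4,2): only reaches (3,2)(W), which is W → L
(5,3): only reaches (4,3)(W), (0,3)(W), (5,0)(W), all W → L
(5,4): only reaches (4,4)(W), (0,4)(W), (5,1)(W), all W → L
(5,5): only reaches (4,5)(W), (0,5)(W), (5,2)(W), (5,0)(W), all W → L
Every other cell has at least one move into one of the L cells above, so it is W.
L cells per row: a=0: 3, a=1: 3, a=2: 3, a=3: 3, a=4: 3, a=5: 3; total 18.

18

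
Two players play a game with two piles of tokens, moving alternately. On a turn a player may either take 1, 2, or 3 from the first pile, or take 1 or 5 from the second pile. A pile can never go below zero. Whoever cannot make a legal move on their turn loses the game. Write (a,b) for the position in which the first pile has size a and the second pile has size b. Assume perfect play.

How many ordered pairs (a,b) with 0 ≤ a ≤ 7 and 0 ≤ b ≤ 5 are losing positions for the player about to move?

Classify positions by backward induction: terminal positions (no move available) are L. From any other position, the mover wins iff some move reaches an L.
Every move lowers a or b (never raises either), so fill the grid row by row in increasing a, and left to right within a row: each cell's successors are then already labelled.
      b=0  b=1  b=2  b=3  b=4  b=5
a=0:    L    W    L    W    L    W
a=1:    W    L    W    L    W    L
a=2:    W    W    W    W    W    W
a=3:    W    W    W    W    W    W
a=4:    L    W    L    W    L    W
a=5:    W    L    W    L    W    L
a=6:    W    W    W    W    W    W
a=7:    W    W    W    W    W    W
Cells with no legal move (terminal, hence L): (0,0).
The remaining L cells, each justified by listing all of its moves:
(0,2): the only move is to (0,1)(W), a W ⇒ L
(0,4): the only move is to (0,3)(W), a W ⇒ L
(1,1): moves to (0,1)(W), (1,0)(W); every one is W ⇒ L
(1,3): moves to (0,3)(W), (1,2)(W); every one is W ⇒ L
(1,5): moves to (0,5)(W), (1,4)(W), (1,0)(W); every one is W ⇒ L
(4,0): moves to (3,0)(W), (2,0)(W), (1,0)(W); every one is W ⇒ L
(4,2): moves to (3,2)(W), (2,2)(W), (1,2)(W), (4,1)(W); every one is W ⇒ L
(4,4): moves to (3,4)(W), (2,4)(W), (1,4)(W), (4,3)(W); every one is W ⇒ L
(5,1): moves to (4,1)(W), (3,1)(W), (2,1)(W), (5,0)(W); every one is W ⇒ L
(5,3): moves to (4,3)(W), (3,3)(W), (2,3)(W), (5,2)(W); every one is W ⇒ L
(5,5): moves to (4,5)(W), (3,5)(W), (2,5)(W), (5,4)(W), (5,0)(W); every one is W ⇒ L
Every other cell has at least one move into one of the L cells above, so it is W.
L cells per row: a=0: 3, a=1: 3, a=2: 0, a=3: 0, a=4: 3, a=5: 3, a=6: 0, a=7: 0; total 12.

12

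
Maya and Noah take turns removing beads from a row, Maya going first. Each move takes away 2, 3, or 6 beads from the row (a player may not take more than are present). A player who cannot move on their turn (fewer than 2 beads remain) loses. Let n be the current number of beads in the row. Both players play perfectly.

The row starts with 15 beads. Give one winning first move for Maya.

Label each position W (a win for the player to move) or L (a loss). A position with no legal move is L; any other position is W exactly when some move reaches an L, and L when every move reaches a W.
n=0: no move → L
n=1: no move → L
n=2: →0(L), so W
n=3: →1(L), so W
n=4: →1(L), so W
n=5: →3(W), 2(W) — all W, so L
n=6: →0(L), so W
n=7: →5(L), so W
n=8: →5(L), so W
n=9: →7(W), 6(W), 3(W) — all W, so L
n=10: →8(W), 7(W), 4(W) — all W, so L
n=11: →9(L), so W
n=12: →10(L), so W
n=13: →10(L), so W
n=14: →12(W), 11(W), 8(W) — all W, so L
n=15: →9(L), so W
From 15, the L positions reachable in one move are: 9.

Remove 6, leaving 9.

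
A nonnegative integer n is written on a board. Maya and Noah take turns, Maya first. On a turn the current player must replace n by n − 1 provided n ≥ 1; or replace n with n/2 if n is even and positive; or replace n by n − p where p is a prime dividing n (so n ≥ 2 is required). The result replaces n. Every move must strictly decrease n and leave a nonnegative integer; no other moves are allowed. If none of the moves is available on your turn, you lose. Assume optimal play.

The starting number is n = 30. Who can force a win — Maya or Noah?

Noah wins.

Compute win/loss labels from the base case upward. A position with no move is L. Any other position is W if it can reach an L in one move, else L.
n=0: no move → L
n=1: W (go to 0, an L position)
n=2: W (go to 0, an L position)
n=3: W (go to 0, an L position)
n=4: L (options 2(W), 3(W) are all W)
n=5: W (go to 0, an L position)
n=6: W (go to 4, an L position)
n=7: W (go to 0, an L position)
n=8: W (go to 4, an L position)
n=9: L (options 6(W), 8(W) are all W)
n=10: W (go to 9, an L position)
n=11: W (go to 0, an L position)
n=12: W (go to 9, an L position)
n=13: W (go to 0, an L position)
n=14: L (options 7(W), 12(W), 13(W) are all W)
n=15: W (go to 14, an L position)
n=16: W (go to 14, an L position)
n=17: W (go to 0, an L position)
n=18: W (go to 9, an L position)
n=19: W (go to 0, an L position)
n=20: L (options 10(W), 15(W), 18(W), 19(W) are all W)
n=21: W (go to 14, an L position)
n=22: W (go to 20, an L position)
n=23: W (go to 0, an L position)
n=24: L (options 12(W), 21(W), 22(W), 23(W) are all W)
n=25: W (go to 20, an L position)
n=26: W (go to 24, an L position)
n=27: W (go to 24, an L position)
n=28: W (go to 14, an L position)
n=29: W (go to 0, an L position)
n=30: L (options 15(W), 25(W), 27(W), 28(W), 29(W) are all W)
Every move from 30 reaches a W position, so the mover loses.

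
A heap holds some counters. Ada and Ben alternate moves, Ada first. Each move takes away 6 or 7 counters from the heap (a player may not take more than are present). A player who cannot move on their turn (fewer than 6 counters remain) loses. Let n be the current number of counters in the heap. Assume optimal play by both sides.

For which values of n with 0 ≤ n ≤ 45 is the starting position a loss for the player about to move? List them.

0, 1, 2, 3, 4, 5, 13, 14, 15, 16, 17, 18, 26, 27, 28, 29, 30, 31, 39, 40, 41, 42, 43, 44

Build the W/L table. Terminal = L. A non-terminal position is W if it has a move to some L; otherwise it is L.
n=0: no move → L
n=1: no move → L
n=2: no move → L
n=3: no move → L
n=4: no move → L
n=5: no move → L
n=6: can move to 0, which is L ⇒ W
n=7: can move to 1, which is L ⇒ W
n=8: can move to 2, which is L ⇒ W
n=9: can move to 3, which is L ⇒ W
n=10: can move to 4, which is L ⇒ W
n=11: can move to 5, which is L ⇒ W
n=12: can move to 5, which is L ⇒ W
n=13: moves to 7(W), 6(W); every one is W ⇒ L
n=14: moves to 8(W), 7(W); every one is W ⇒ L
n=15: moves to 9(W), 8(W); every one is W ⇒ L
n=16: moves to 10(W), 9(W); every one is W ⇒ L
n=17: moves to 11(W), 10(W); every one is W ⇒ L
n=18: moves to 12(W), 11(W); every one is W ⇒ L
n=19: can move to 13, which is L ⇒ W
n=20: can move to 14, which is L ⇒ W
n=21: can move to 15, which is L ⇒ W
n=22: can move to 16, which is L ⇒ W
n=23: can move to 17, which is L ⇒ W
n=24: can move to 18, which is L ⇒ W
n=25: can move to 18, which is L ⇒ W
n=26: moves to 20(W), 19(W); every one is W ⇒ L
n=27: moves to 21(W), 20(W); every one is W ⇒ L
n=28: moves to 22(W), 21(W); every one is W ⇒ L
n=29: moves to 23(W), 22(W); every one is W ⇒ L
n=30: moves to 24(W), 23(W); every one is W ⇒ L
n=31: moves to 25(W), 24(W); every one is W ⇒ L
n=32: can move to 26, which is L ⇒ W
n=33: can move to 27, which is L ⇒ W
n=34: can move to 28, which is L ⇒ W
n=35: can move to 29, which is L ⇒ W
n=36: can move to 30, which is L ⇒ W
n=37: can move to 31, which is L ⇒ W
n=38: can move to 31, which is L ⇒ W
n=39: moves to 33(W), 32(W); every one is W ⇒ L
n=40: moves to 34(W), 33(W); every one is W ⇒ L
n=41: moves to 35(W), 34(W); every one is W ⇒ L
n=42: moves to 36(W), 35(W); every one is W ⇒ L
n=43: moves to 37(W), 36(W); every one is W ⇒ L
n=44: moves to 38(W), 37(W); every one is W ⇒ L
n=45: can move to 39, which is L ⇒ W
Reading off the rows marked L gives the requested list; there are 24 such values of n.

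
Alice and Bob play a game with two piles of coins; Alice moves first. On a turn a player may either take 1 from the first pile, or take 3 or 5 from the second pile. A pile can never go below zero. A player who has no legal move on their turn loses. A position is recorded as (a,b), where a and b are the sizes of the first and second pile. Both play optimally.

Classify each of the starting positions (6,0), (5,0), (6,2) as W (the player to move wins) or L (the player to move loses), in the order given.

(6,0): L, (5,0): W, (6,2): L

Label each position W (a win for the player to move) or L (a loss). A position with no legal move is L; any other position is W exactly when some move reaches an L, and L when every move reaches a W.
No move ever increases a pile, so every position that can arise here has a ≤ 6 and b ≤ 2; it is enough to label the cells with 0 ≤ a ≤ 6 and 0 ≤ b ≤ 2.
Every move lowers a or b (never raises either), so fill the grid row by row in increasing a, and left to right within a row: each cell's successors are then already labelled.
      b=0  b=1  b=2
a=0:    L    L    L
a=1:    W    W    W
a=2:    L    L    L
a=3:    W    W    W
a=4:    L    L    L
a=5:    W    W    W
a=6:    L    L    L
Cells with no legal move (terminal, hence L): (0,0), (0,1), (0,2).
The remaining L cells, each justified by listing all of its moves:
(2,0): →(1,0)(W) only, which is W, so L
(2,1): →(1,1)(W) only, which is W, so L
(2,2): →(1,2)(W) only, which is W, so L
(4,0): →(3,0)(W) only, which is W, so L
(4,1): →(3,1)(W) only, which is W, so L
(4,2): →(3,2)(W) only, which is W, so L
(6,0): →(5,0)(W) only, which is W, so L
(6,1): →(5,1)(W) only, which is W, so L
(6,2): →(5,2)(W) only, which is W, so L
Every other cell has at least one move into one of the L cells above, so it is W.
(6,0): one of the L cells justified above, so L
(5,0): the move to (4,0) reaches an L cell, so W
(6,2): one of the L cells justified above, so L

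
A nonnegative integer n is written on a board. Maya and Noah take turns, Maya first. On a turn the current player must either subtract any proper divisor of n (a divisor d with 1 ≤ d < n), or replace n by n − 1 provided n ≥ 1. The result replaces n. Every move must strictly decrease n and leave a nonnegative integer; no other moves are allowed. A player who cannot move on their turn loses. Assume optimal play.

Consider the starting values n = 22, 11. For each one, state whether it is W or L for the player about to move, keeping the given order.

Label each position W (a win for the player to move) or L (a loss). A position with no legal move is L; any other position is W exactly when some move reaches an L, and L when every move reaches a W.
n=0: no move → L
n=1: W (go to 0, an L position)
n=2: L (sole option 1(W) is W)
n=3: W (go to 2, an L position)
n=4: W (go to 2, an L position)
n=5: L (sole option 4(W) is W)
n=6: W (go to 5, an L position)
n=7: L (sole option 6(W) is W)
n=8: W (go to 7, an L position)
n=9: L (options 6(W), 8(W) are all W)
n=10: W (go to 5, an L position)
n=11: L (sole option 10(W) is W)
n=12: W (go to 9, an L position)
n=13: L (sole option 12(W) is W)
n=14: W (go to 7, an L position)
n=15: L (options 10(W), 12(W), 14(W) are all W)
n=16: W (go to 15, an L position)
n=17: L (sole option 16(W) is W)
n=18: W (go to 9, an L position)
n=19: L (sole option 18(W) is W)
n=20: W (go to 15, an L position)
n=21: L (options 14(W), 18(W), 20(W) are all W)
n=22: W (go to 11, an L position)

22: W, 11: L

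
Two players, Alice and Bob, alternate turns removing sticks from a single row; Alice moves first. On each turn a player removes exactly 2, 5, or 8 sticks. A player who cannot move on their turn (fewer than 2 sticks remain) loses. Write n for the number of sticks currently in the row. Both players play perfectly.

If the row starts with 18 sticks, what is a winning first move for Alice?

Remove 8, leaving 10.

Use the standard recursion: the mover loses at a terminal position; elsewhere, the mover wins exactly when some move hands the opponent an L position.
n=0: no move → L
n=1: no move → L
n=2: W (go to 0, an L position)
n=3: W (go to 1, an L position)
n=4: L (sole option 2(W) is W)
n=5: W (go to 0, an L position)
n=6: W (go to 4, an L position)
n=7: L (options 5(W), 2(W) are all W)
n=8: W (go to 0, an L position)
n=9: W (go to 7, an L position)
n=10: L (options 8(W), 5(W), 2(W) are all W)
n=11: L (options 9(W), 6(W), 3(W) are all W)
n=12: W (go to 10, an L position)
n=13: W (go to 11, an L position)
n=14: L (options 12(W), 9(W), 6(W) are all W)
n=15: W (go to 10, an L position)
n=16: W (go to 14, an L position)
n=17: L (options 15(W), 12(W), 9(W) are all W)
n=18: W (go to 10, an L position)
From 18, the L positions reachable in one move are: 10.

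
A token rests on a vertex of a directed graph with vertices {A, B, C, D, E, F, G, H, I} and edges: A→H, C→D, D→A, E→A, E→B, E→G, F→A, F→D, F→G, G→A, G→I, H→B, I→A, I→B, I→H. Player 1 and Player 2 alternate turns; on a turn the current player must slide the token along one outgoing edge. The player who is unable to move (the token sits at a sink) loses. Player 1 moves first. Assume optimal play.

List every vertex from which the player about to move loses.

Build the W/L table. Terminal = L. A non-terminal position is W if it has a move to some L; otherwise it is L.
Every edge goes from a vertex to one that appears earlier in the order B, H, A, I, G, D, F, E, C, so processing vertices in that order labels each vertex after all of its successors.
B: no outgoing edge → L
H: W (go to B, an L position)
A: L (sole option H(W) is W)
I: W (go to A, an L position)
G: W (go to A, an L position)
D: W (go to A, an L position)
F: W (go to A, an L position)
E: W (go to A, an L position)
C: L (sole option D(W) is W)
Reading off the rows marked L gives the requested list; there are 3 such vertices.

A, B, C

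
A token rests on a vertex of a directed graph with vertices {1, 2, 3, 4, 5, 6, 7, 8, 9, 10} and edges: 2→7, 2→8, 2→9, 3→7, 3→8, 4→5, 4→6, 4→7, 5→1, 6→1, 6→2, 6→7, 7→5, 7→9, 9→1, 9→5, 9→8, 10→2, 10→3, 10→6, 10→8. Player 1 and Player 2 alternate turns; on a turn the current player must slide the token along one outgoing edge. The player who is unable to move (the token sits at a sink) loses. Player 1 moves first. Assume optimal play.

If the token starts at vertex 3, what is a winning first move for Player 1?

Positions with no move are L. A position that does have a move is losing for the player to move precisely when every available move leads to a winning position for the opponent. Fill in the labels:
Every edge goes from a vertex to one that appears earlier in the order 8, 1, 5, 9, 7, 2, 6, 3, 10, 4, so processing vertices in that order labels each vertex after all of its successors.
8: no outgoing edge → L
1: no outgoing edge → L
5: can move to 1, which is L ⇒ W
9: can move to 1, which is L ⇒ W
7: moves to 9(W), 5(W); every one is W ⇒ L
2: can move to 7, which is L ⇒ W
6: can move to 7, which is L ⇒ W
3: can move to 7, which is L ⇒ W
10: can move to 8, which is L ⇒ W
4: can move to 7, which is L ⇒ W
From 3, the L positions reachable in one move are: 7, 8. Any move reaching one of these is winning.

Move to 7.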